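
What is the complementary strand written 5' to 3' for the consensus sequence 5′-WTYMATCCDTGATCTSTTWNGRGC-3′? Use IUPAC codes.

5'-GCYCNWAASAGATCAHGGATKRAW-3'

Standard pairs A↔T, G↔C; ambiguity codes pair R↔Y, M↔K, W↔W, S↔S, D↔H, N↔N. Complement (WARKTAGGHACTAGASAAWNCYCG), then reverse for 5'→3'.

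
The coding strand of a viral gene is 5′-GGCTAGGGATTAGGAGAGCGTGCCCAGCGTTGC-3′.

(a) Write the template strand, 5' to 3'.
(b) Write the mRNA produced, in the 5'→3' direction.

(a) The template strand is the reverse complement of the coding strand: complement CCGATCCCTAATCCTCTCGCACGGGTCGCAACG, then reverse.
(b) mRNA matches the coding strand with T→U.

(a) 5'-GCAACGCTGGGCACGCTCTCCTAATCCCTAGCC-3'
(b) 5'-GGCUAGGGAUUAGGAGAGCGUGCCCAGCGUUGC-3'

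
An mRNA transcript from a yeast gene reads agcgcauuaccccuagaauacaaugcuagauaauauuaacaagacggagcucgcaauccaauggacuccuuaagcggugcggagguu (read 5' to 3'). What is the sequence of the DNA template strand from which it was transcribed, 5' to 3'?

5'-AACCTCCGCACCGCTTAAGGAGTCCATTGGATTGCGAGCTCCGTCTTGTTAATATTATCTAGCATTGTATTCTAGGGGTAATGCGCT-3'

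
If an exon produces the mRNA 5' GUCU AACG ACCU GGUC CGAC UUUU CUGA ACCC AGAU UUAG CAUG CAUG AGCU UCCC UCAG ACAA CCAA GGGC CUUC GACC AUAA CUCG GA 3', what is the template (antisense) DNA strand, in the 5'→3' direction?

5'-TCCGAGTTATGGTCGAAGGCCCTTGGTTGTCTGAGGGAAGCTCATGCATGCTAAATCTGGGTTCAGAAAAGTCGGACCAGGTCGTTAGAC-3'

Replace U with T to get the coding DNA strand: GTCTAACGACCTGGTCCGACTTTTCTGAACCCAGATTTAGCATGCATGAGCTTCCCTCAGACAACCAAGGGCCTTCGACCATAACTCGGA. The template strand is its reverse complement (complement CAGATTGCTGGACCAGGCTGAAAAGACTTGGGTCTAAATCGTACGTACTCGAAGGGAGTCTGTTGGTTCCCGGAAGCTGGTATTGAGCCT, then reverse).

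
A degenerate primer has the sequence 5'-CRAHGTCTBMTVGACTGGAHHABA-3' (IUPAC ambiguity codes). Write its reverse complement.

Standard pairs A↔T, G↔C; ambiguity codes pair R↔Y, M↔K, B↔V, H↔D. Complement (GYTDCAGAVKABCTGACCTDDTVT), then reverse for 5'→3'.

5'-TVTDDTCCAGTCBAKVAGACDTYG-3'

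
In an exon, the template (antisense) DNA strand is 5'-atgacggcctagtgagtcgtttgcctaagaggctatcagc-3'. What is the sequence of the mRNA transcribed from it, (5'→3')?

RNA polymerase reads the template 3'→5' and synthesizes mRNA 5'→3' by base-pairing (A→U, T→A, G↔C). The complement of the template is TACTGCCGGATCACTCAGCAAACGGATTCTCCGATAGTCG; antiparallel, so 5'→3' the coding strand is GCTGATAGCCTCTTAGGCAAACGACTCACTAGGCCGTCAT. Replace T with U for the mRNA.

5'-GCUGAUAGCCUCUUAGGCAAACGACUCACUAGGCCGUCAU-3'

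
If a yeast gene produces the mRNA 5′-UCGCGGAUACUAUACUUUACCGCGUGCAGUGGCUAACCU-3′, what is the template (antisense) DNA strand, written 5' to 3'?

5′-AGGTTAGCCACTGCACGCGGTAAAGTATAGTATCCGCGA-3′

Replace U with T to get the coding DNA strand: TCGCGGATACTATACTTTACCGCGTGCAGTGGCTAACCT. The template strand is its reverse complement (complement AGCGCCTATGATATGAAATGGCGCACGTCACCGATTGGA, then reverse).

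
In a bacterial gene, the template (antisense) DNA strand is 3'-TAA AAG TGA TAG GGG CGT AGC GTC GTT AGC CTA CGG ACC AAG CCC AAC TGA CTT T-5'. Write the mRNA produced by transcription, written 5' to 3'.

5′-AUUUUCACUAUCCCCGCAUCGCAGCAAUCGGAUGCCUGGUUCGGGUUGACUGAAA-3′

Reading the template 3'→5' as shown, RNA polymerase pairs each base (A→U, T→A, G↔C) to build mRNA 5'→3' directly.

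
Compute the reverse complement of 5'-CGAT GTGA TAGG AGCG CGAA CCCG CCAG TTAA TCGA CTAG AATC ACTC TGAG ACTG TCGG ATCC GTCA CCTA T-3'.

5'-ATAGGTGACGGATCCGACAGTCTCAGAGTGATTCTAGTCGATTAACTGGCGGGTTCGCGCTCCTATCACATCG-3'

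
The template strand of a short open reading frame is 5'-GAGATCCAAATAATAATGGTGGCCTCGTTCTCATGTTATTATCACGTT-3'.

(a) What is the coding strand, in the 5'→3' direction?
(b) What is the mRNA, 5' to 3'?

(a) 5′-AACGTGATAATAACATGAGAACGAGGCCACCATTATTATTTGGATCTC-3′
(b) 5'-AACGUGAUAAUAACAUGAGAACGAGGCCACCAUUAUUAUUUGGAUCUC-3'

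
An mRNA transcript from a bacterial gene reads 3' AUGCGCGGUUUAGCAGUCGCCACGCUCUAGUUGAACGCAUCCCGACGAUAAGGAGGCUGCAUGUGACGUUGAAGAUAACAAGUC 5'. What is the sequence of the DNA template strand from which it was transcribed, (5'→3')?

Written 5'→3' the mRNA is CUGAACAAUAGAAGUUGCAGUGUACGUCGGAGGAAUAGCAGCCCUACGCAAGUUGAUCUCGCACCGCUGACGAUUUGGCGCGUA, so the coding DNA strand is CTGAACAATAGAAGTTGCAGTGTACGTCGGAGGAATAGCAGCCCTACGCAAGTTGATCTCGCACCGCTGACGATTTGGCGCGTA. The template is its reverse complement.

5'-TACGCGCCAAATCGTCAGCGGTGCGAGATCAACTTGCGTAGGGCTGCTATTCCTCCGACGTACACTGCAACTTCTATTGTTCAG-3'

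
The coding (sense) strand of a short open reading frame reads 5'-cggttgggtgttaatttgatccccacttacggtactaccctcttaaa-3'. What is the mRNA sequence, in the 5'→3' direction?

5'-CGGUUGGGUGUUAAUUUGAUCCCCACUUACGGUACUACCCUCUUAAA-3'

The mRNA is synthesized from the template strand, so it matches the coding strand with T replaced by U.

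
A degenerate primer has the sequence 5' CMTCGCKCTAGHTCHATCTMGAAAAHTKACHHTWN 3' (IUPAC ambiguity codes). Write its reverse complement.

5′-NWADDGTMADTTTTCKAGATDGADCTAGMGCGAKG-3′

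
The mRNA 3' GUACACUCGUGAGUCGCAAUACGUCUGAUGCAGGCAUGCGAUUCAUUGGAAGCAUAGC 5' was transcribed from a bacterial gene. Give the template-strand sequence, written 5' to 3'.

5'-CATGTGAGCACTCAGCGTTATGCAGACTACGTCCGTACGCTAAGTAACCTTCGTATCG-3'

Written 5'→3' the mRNA is CGAUACGAAGGUUACUUAGCGUACGGACGUAGUCUGCAUAACGCUGAGUGCUCACAUG, so the coding DNA strand is CGATACGAAGGTTACTTAGCGTACGGACGTAGTCTGCATAACGCTGAGTGCTCACATG. The template is its reverse complement.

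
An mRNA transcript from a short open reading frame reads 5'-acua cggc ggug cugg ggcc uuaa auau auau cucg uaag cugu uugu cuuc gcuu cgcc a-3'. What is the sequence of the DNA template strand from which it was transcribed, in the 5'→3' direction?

Replace U with T to get the coding DNA strand: ACTACGGCGGTGCTGGGGCCTTAAATATATATCTCGTAAGCTGTTTGTCTTCGCTTCGCCA. The template strand is its reverse complement (complement TGATGCCGCCACGACCCCGGAATTTATATATAGAGCATTCGACAAACAGAAGCGAAGCGGT, then reverse).

5'-TGGCGAAGCGAAGACAAACAGCTTACGAGATATATATTTAAGGCCCCAGCACCGCCGTAGT-3'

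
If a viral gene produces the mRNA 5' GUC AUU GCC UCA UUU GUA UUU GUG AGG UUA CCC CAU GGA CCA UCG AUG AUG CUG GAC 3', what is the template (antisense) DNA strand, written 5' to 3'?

5'-GTCCAGCATCATCGATGGTCCATGGGGTAACCTCACAAATACAAATGAGGCAATGAC-3'

Replace U with T to get the coding DNA strand: GTCATTGCCTCATTTGTATTTGTGAGGTTACCCCATGGACCATCGATGATGCTGGAC. The template strand is its reverse complement (complement CAGTAACGGAGTAAACATAAACACTCCAATGGGGTACCTGGTAGCTACTACGACCTG, then reverse).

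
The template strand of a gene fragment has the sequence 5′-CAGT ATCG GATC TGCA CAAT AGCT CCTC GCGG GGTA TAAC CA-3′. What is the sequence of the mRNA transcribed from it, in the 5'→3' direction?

The mRNA has the sequence of the coding strand (reverse complement of the template) with T→U. Reverse complement of CAGTATCGGATCTGCACAATAGCTCCTCGCGGGGTATAACCA is TGGTTATACCCCGCGAGGAGCTATTGTGCAGATCCGATACTG; then T→U.

5'-UGGUUAUACCCCGCGAGGAGCUAUUGUGCAGAUCCGAUACUG-3'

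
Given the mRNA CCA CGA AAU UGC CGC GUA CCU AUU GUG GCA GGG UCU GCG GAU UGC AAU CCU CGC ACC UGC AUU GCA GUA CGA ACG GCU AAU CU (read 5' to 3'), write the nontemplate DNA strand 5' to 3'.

5'-CCACGAAATTGCCGCGTACCTATTGTGGCAGGGTCTGCGGATTGCAATCCTCGCACCTGCATTGCAGTACGAACGGCTAATCT-3'

The coding DNA strand has the same 5'→3' sequence as the mRNA with U replaced by T.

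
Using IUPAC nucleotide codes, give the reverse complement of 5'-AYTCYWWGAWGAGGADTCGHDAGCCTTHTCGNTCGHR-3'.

Standard pairs A↔T, G↔C; ambiguity codes pair R↔Y, W↔W, D↔H, N↔N. Complement (TRAGRWWCTWCTCCTHAGCDHTCGGAADAGCNAGCDY), then reverse for 5'→3'.

5'-YDCGANCGADAAGGCTHDCGAHTCCTCWTCWWRGART-3'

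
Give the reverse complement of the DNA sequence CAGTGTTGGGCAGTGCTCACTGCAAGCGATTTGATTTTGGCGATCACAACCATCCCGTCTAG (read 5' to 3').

Reading the sequence 3'→5' and pairing each base (A↔T, G↔C) gives the reverse complement directly.

5'-CTAGACGGGATGGTTGTGATCGCCAAAATCAAATCGCTTGCAGTGAGCACTGCCCAACACTG-3'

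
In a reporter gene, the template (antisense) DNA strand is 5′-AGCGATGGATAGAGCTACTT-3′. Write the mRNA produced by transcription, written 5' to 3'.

5'-AAGUAGCUCUAUCCAUCGCU-3'

The mRNA has the sequence of the coding strand (reverse complement of the template) with T→U. Reverse complement of AGCGATGGATAGAGCTACTT is AAGTAGCTCTATCCATCGCT; then T→U.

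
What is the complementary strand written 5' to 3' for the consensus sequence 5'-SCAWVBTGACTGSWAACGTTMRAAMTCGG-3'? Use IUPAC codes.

5'-CCGAKTTYKAACGTTWSCAGTCAVBWTGS-3'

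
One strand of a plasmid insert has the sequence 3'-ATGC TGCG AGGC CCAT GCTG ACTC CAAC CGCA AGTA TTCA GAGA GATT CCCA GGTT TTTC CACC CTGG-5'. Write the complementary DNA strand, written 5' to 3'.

5'-TACGACGCTCCGGGTACGACTGAGGTTGGCGTTCATAAGTCTCTCTAAGGGTCCAAAAAGGTGGGACC-3'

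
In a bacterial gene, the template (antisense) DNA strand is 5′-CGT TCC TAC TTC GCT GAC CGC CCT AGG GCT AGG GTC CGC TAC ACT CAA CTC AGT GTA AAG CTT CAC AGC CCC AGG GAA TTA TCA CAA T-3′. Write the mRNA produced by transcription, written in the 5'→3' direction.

5'-AUUGUGAUAAUUCCCUGGGGCUGUGAAGCUUUACACUGAGUUGAGUGUAGCGGACCCUAGCCCUAGGGCGGUCAGCGAAGUAGGAACG-3'

RNA polymerase reads the template 3'→5' and synthesizes mRNA 5'→3' by base-pairing (A→U, T→A, G↔C). The complement of the template is GCAAGGATGAAGCGACTGGCGGGATCCCGATCCCAGGCGATGTGAGTTGAGTCACATTTCGAAGTGTCGGGGTCCCTTAATAGTGTTA; antiparallel, so 5'→3' the coding strand is ATTGTGATAATTCCCTGGGGCTGTGAAGCTTTACACTGAGTTGAGTGTAGCGGACCCTAGCCCTAGGGCGGTCAGCGAAGTAGGAACG. Replace T with U for the mRNA.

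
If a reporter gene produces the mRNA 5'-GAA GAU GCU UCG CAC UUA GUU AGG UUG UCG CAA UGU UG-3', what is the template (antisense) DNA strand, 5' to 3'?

5'-CAACATTGCGACAACCTAACTAAGTGCGAAGCATCTTC-3'

Replace U with T to get the coding DNA strand: GAAGATGCTTCGCACTTAGTTAGGTTGTCGCAATGTTG. The template strand is its reverse complement (complement CTTCTACGAAGCGTGAATCAATCCAACAGCGTTACAAC, then reverse).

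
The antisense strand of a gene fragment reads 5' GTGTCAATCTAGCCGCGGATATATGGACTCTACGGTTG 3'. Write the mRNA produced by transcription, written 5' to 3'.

5′-CAACCGUAGAGUCCAUAUAUCCGCGGCUAGAUUGACAC-3′

The mRNA has the sequence of the coding strand (reverse complement of the template) with T→U. Reverse complement of GTGTCAATCTAGCCGCGGATATATGGACTCTACGGTTG is CAACCGTAGAGTCCATATATCCGCGGCTAGATTGACAC; then T→U.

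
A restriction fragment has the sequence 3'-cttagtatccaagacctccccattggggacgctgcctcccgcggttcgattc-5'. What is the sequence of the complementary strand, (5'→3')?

5'-GAATCATAGGTTCTGGAGGGGTAACCCCTGCGACGGAGGGCGCCAAGCTAAG-3'

The strand is given 3'→5', so its complement runs 5'→3' in the same left-to-right order: pair each base A↔T, G↔C.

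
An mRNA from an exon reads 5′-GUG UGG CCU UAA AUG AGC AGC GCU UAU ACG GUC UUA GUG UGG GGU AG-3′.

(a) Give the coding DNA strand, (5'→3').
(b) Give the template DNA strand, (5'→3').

(a) The coding strand matches the mRNA with U→T.
(b) The template strand is the reverse complement of the coding strand.

(a) 5′-GTGTGGCCTTAAATGAGCAGCGCTTATACGGTCTTAGTGTGGGGTAG-3′
(b) 5'-CTACCCCACACTAAGACCGTATAAGCGCTGCTCATTTAAGGCCACAC-3'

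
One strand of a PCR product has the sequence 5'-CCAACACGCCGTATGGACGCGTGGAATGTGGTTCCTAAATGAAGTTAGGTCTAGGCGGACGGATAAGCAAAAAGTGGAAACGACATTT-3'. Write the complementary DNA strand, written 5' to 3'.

5'-AAATGTCGTTTCCACTTTTTGCTTATCCGTCCGCCTAGACCTAACTTCATTTAGGAACCACATTCCACGCGTCCATACGGCGTGTTGG-3'

The complement of CCAACACGCCGTATGGACGCGTGGAATGTGGTTCCTAAATGAAGTTAGGTCTAGGCGGACGGATAAGCAAAAAGTGGAAACGACATTT is GGTTGTGCGGCATACCTGCGCACCTTACACCAAGGATTTACTTCAATCCAGATCCGCCTGCCTATTCGTTTTTCACCTTTGCTGTAAA (A↔T, G↔C). DNA strands are antiparallel, so the complementary strand runs 3'→5'; reversing gives the 5'→3' form.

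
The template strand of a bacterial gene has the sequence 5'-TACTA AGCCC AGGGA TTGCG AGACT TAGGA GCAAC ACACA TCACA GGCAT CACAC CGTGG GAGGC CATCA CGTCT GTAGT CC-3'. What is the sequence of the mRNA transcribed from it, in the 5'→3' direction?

RNA polymerase reads the template 3'→5' and synthesizes mRNA 5'→3' by base-pairing (A→U, T→A, G↔C). The complement of the template is ATGATTCGGGTCCCTAACGCTCTGAATCCTCGTTGTGTGTAGTGTCCGTAGTGTGGCACCCTCCGGTAGTGCAGACATCAGG; antiparallel, so 5'→3' the coding strand is GGACTACAGACGTGATGGCCTCCCACGGTGTGATGCCTGTGATGTGTGTTGCTCCTAAGTCTCGCAATCCCTGGGCTTAGTA. Replace T with U for the mRNA.

5'-GGACUACAGACGUGAUGGCCUCCCACGGUGUGAUGCCUGUGAUGUGUGUUGCUCCUAAGUCUCGCAAUCCCUGGGCUUAGUA-3'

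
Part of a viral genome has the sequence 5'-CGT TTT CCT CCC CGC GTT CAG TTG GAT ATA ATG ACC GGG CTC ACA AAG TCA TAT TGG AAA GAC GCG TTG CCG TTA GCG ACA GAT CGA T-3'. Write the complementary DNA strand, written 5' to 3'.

5′-ATCGATCTGTCGCTAACGGCAACGCGTCTTTCCAATATGACTTTGTGAGCCCGGTCATTATATCCAACTGAACGCGGGGAGGAAAACG-3′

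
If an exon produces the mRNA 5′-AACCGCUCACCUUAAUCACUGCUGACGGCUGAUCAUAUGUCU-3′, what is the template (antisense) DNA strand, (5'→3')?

Replace U with T to get the coding DNA strand: AACCGCTCACCTTAATCACTGCTGACGGCTGATCATATGTCT. The template strand is its reverse complement (complement TTGGCGAGTGGAATTAGTGACGACTGCCGACTAGTATACAGA, then reverse).

5'-AGACATATGATCAGCCGTCAGCAGTGATTAAGGTGAGCGGTT-3'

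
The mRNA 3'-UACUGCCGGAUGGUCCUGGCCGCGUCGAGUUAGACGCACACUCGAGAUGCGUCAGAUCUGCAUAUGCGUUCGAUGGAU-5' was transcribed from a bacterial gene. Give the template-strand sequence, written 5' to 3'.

5'-ATGACGGCCTACCAGGACCGGCGCAGCTCAATCTGCGTGTGAGCTCTACGCAGTCTAGACGTATACGCAAGCTACCTA-3'

Written 5'→3' the mRNA is UAGGUAGCUUGCGUAUACGUCUAGACUGCGUAGAGCUCACACGCAGAUUGAGCUGCGCCGGUCCUGGUAGGCCGUCAU, so the coding DNA strand is TAGGTAGCTTGCGTATACGTCTAGACTGCGTAGAGCTCACACGCAGATTGAGCTGCGCCGGTCCTGGTAGGCCGTCAT. The template is its reverse complement.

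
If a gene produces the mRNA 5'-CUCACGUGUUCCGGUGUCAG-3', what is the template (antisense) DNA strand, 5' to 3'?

5'-CTGACACCGGAACACGTGAG-3'

Replace U with T to get the coding DNA strand: CTCACGTGTTCCGGTGTCAG. The template strand is its reverse complement (complement GAGTGCACAAGGCCACAGTC, then reverse).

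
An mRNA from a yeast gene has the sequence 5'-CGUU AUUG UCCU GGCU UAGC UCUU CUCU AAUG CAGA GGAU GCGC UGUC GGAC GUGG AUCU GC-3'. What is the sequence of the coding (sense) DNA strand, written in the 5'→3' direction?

5'-CGTTATTGTCCTGGCTTAGCTCTTCTCTAATGCAGAGGATGCGCTGTCGGACGTGGATCTGC-3'

The coding DNA strand has the same 5'→3' sequence as the mRNA with U replaced by T.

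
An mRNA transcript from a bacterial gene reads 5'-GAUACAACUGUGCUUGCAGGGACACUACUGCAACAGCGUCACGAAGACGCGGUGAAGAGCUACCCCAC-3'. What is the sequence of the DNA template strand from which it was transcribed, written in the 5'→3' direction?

5'-GTGGGGTAGCTCTTCACCGCGTCTTCGTGACGCTGTTGCAGTAGTGTCCCTGCAAGCACAGTTGTATC-3'

Replace U with T to get the coding DNA strand: GATACAACTGTGCTTGCAGGGACACTACTGCAACAGCGTCACGAAGACGCGGTGAAGAGCTACCCCAC. The template strand is its reverse complement (complement CTATGTTGACACGAACGTCCCTGTGATGACGTTGTCGCAGTGCTTCTGCGCCACTTCTCGATGGGGTG, then reverse).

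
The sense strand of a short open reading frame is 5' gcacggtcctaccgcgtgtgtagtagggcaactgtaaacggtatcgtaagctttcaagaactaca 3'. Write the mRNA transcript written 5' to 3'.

5'-GCACGGUCCUACCGCGUGUGUAGUAGGGCAACUGUAAACGGUAUCGUAAGCUUUCAAGAACUACA-3'

The mRNA is synthesized from the template strand, so it matches the coding strand with T replaced by U.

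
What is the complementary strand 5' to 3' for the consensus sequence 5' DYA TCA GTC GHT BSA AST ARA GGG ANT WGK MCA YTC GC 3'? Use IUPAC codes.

Standard pairs A↔T, G↔C; ambiguity codes pair R↔Y, M↔K, W↔W, S↔S, B↔V, D↔H, N↔N. Complement (HRTAGTCAGCDAVSTTSATYTCCCTNAWCMKGTRAGCG), then reverse for 5'→3'.

5'-GCGARTGKMCWANTCCCTYTASTTSVADCGACTGATRH-3'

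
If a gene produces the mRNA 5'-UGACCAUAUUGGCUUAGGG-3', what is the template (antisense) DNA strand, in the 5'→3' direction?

Replace U with T to get the coding DNA strand: TGACCATATTGGCTTAGGG. The template strand is its reverse complement (complement ACTGGTATAACCGAATCCC, then reverse).

5'-CCCTAAGCCAATATGGTCA-3'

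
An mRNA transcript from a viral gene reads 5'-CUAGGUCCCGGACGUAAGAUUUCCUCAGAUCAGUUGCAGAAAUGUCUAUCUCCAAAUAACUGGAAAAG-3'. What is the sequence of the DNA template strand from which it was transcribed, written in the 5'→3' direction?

5′-CTTTTCCAGTTATTTGGAGATAGACATTTCTGCAACTGATCTGAGGAAATCTTACGTCCGGGACCTAG-3′

Replace U with T to get the coding DNA strand: CTAGGTCCCGGACGTAAGATTTCCTCAGATCAGTTGCAGAAATGTCTATCTCCAAATAACTGGAAAAG. The template strand is its reverse complement (complement GATCCAGGGCCTGCATTCTAAAGGAGTCTAGTCAACGTCTTTACAGATAGAGGTTTATTGACCTTTTC, then reverse).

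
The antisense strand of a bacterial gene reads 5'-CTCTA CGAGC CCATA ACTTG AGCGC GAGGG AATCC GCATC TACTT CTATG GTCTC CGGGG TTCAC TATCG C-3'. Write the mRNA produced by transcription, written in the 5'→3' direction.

The mRNA has the sequence of the coding strand (reverse complement of the template) with T→U. Reverse complement of CTCTACGAGCCCATAACTTGAGCGCGAGGGAATCCGCATCTACTTCTATGGTCTCCGGGGTTCACTATCGC is GCGATAGTGAACCCCGGAGACCATAGAAGTAGATGCGGATTCCCTCGCGCTCAAGTTATGGGCTCGTAGAG; then T→U.

5'-GCGAUAGUGAACCCCGGAGACCAUAGAAGUAGAUGCGGAUUCCCUCGCGCUCAAGUUAUGGGCUCGUAGAG-3'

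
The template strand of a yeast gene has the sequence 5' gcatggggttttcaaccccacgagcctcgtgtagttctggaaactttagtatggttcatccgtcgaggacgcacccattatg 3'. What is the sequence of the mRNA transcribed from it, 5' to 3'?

5'-CAUAAUGGGUGCGUCCUCGACGGAUGAACCAUACUAAAGUUUCCAGAACUACACGAGGCUCGUGGGGUUGAAAACCCCAUGC-3'

RNA polymerase reads the template 3'→5' and synthesizes mRNA 5'→3' by base-pairing (A→U, T→A, G↔C). The complement of the template is CGTACCCCAAAAGTTGGGGTGCTCGGAGCACATCAAGACCTTTGAAATCATACCAAGTAGGCAGCTCCTGCGTGGGTAATAC; antiparallel, so 5'→3' the coding strand is CATAATGGGTGCGTCCTCGACGGATGAACCATACTAAAGTTTCCAGAACTACACGAGGCTCGTGGGGTTGAAAACCCCATGC. Replace T with U for the mRNA.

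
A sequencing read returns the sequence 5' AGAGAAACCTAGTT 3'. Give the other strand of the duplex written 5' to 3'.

Pairing A↔T and G↔C gives TCTCTTTGGATCAA, running 3'→5'. Reverse for the 5'→3' convention.

5′-AACTAGGTTTCTCT-3′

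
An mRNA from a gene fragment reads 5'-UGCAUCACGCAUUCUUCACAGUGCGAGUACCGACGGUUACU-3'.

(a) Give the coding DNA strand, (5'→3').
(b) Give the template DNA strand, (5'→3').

(a) The coding strand matches the mRNA with U→T.
(b) The template strand is the reverse complement of the coding strand.

(a) 5'-TGCATCACGCATTCTTCACAGTGCGAGTACCGACGGTTACT-3'
(b) 5′-AGTAACCGTCGGTACTCGCACTGTGAAGAATGCGTGATGCA-3′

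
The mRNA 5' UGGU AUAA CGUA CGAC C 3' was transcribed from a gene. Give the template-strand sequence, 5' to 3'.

Replace U with T to get the coding DNA strand: TGGTATAACGTACGACC. The template strand is its reverse complement (complement ACCATATTGCATGCTGG, then reverse).

5'-GGTCGTACGTTATACCA-3'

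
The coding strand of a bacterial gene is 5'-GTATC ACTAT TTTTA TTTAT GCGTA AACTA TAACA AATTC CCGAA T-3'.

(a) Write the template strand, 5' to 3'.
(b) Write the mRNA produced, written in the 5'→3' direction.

(a) The template strand is the reverse complement of the coding strand: complement CATAGTGATAAAAATAAATACGCATTTGATATTGTTTAAGGGCTTA, then reverse.
(b) mRNA matches the coding strand with T→U.

(a) 5′-ATTCGGGAATTTGTTATAGTTTACGCATAAATAAAAATAGTGATAC-3′
(b) 5′-GUAUCACUAUUUUUAUUUAUGCGUAAACUAUAACAAAUUCCCGAAU-3′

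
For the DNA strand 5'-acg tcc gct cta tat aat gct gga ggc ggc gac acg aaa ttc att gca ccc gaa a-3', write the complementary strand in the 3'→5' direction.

3'-TGCAGGCGAGATATATTACGACCTCCGCCGCTGTGCTTTAAGTAACGTGGGCTTT-5'

Base-pairing A↔T, G↔C gives the complement. The complementary strand is antiparallel, so paired with a 5'→3' strand it runs 3'→5'.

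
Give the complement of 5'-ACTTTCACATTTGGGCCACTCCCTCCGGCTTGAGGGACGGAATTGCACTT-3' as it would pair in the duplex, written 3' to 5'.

3'-TGAAAGTGTAAACCCGGTGAGGGAGGCCGAACTCCCTGCCTTAACGTGAA-5'

Base-pairing A↔T, G↔C gives the complement. The complementary strand is antiparallel, so paired with a 5'→3' strand it runs 3'→5'.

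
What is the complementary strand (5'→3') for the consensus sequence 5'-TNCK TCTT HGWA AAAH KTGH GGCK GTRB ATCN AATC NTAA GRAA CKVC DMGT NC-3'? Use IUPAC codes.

5′-GNACKHGBMGTTYCTTANGATTNGATVYACMGCCDCAMDTTTTWCDAAGAMGNA-3′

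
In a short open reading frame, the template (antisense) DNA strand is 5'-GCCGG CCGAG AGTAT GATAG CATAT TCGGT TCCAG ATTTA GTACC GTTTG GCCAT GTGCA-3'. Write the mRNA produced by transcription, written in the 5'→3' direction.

The mRNA has the sequence of the coding strand (reverse complement of the template) with T→U. Reverse complement of GCCGGCCGAGAGTATGATAGCATATTCGGTTCCAGATTTAGTACCGTTTGGCCATGTGCA is TGCACATGGCCAAACGGTACTAAATCTGGAACCGAATATGCTATCATACTCTCGGCCGGC; then T→U.

5'-UGCACAUGGCCAAACGGUACUAAAUCUGGAACCGAAUAUGCUAUCAUACUCUCGGCCGGC-3'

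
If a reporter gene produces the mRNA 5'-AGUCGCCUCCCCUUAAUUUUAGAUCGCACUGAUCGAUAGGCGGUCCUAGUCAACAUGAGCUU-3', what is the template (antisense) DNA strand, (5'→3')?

Replace U with T to get the coding DNA strand: AGTCGCCTCCCCTTAATTTTAGATCGCACTGATCGATAGGCGGTCCTAGTCAACATGAGCTT. The template strand is its reverse complement (complement TCAGCGGAGGGGAATTAAAATCTAGCGTGACTAGCTATCCGCCAGGATCAGTTGTACTCGAA, then reverse).

5′-AAGCTCATGTTGACTAGGACCGCCTATCGATCAGTGCGATCTAAAATTAAGGGGAGGCGACT-3′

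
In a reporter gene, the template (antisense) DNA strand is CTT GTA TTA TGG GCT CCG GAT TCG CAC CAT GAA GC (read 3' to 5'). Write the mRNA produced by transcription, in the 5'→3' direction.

Reading the template 3'→5' as shown, RNA polymerase pairs each base (A→U, T→A, G↔C) to build mRNA 5'→3' directly.

5'-GAACAUAAUACCCGAGGCCUAAGCGUGGUACUUCG-3'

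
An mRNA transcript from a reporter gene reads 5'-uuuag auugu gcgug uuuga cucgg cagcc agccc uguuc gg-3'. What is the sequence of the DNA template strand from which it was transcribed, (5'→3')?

Replace U with T to get the coding DNA strand: TTTAGATTGTGCGTGTTTGACTCGGCAGCCAGCCCTGTTCGG. The template strand is its reverse complement (complement AAATCTAACACGCACAAACTGAGCCGTCGGTCGGGACAAGCC, then reverse).

5'-CCGAACAGGGCTGGCTGCCGAGTCAAACACGCACAATCTAAA-3'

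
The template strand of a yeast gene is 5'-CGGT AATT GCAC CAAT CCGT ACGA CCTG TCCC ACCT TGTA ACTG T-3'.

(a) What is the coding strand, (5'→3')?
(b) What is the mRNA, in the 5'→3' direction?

(a) 5′-ACAGTTACAAGGTGGGACAGGTCGTACGGATTGGTGCAATTACCG-3′
(b) 5'-ACAGUUACAAGGUGGGACAGGUCGUACGGAUUGGUGCAAUUACCG-3'

(a) The coding strand is the reverse complement of the template: complement GCCATTAACGTGGTTAGGCATGCTGGACAGGGTGGAACATTGACA, then reverse.
(b) mRNA has the coding-strand sequence with T→U.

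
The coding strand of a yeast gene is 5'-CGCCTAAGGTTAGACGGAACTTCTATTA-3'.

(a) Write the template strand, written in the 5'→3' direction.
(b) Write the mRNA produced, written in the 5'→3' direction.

(a) 5'-TAATAGAAGTTCCGTCTAACCTTAGGCG-3'
(b) 5'-CGCCUAAGGUUAGACGGAACUUCUAUUA-3'

(a) The template strand is the reverse complement of the coding strand: complement GCGGATTCCAATCTGCCTTGAAGATAAT, then reverse.
(b) mRNA matches the coding strand with T→U.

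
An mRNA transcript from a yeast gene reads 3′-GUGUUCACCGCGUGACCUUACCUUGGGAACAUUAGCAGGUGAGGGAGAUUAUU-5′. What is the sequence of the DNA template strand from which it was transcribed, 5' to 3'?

5'-CACAAGTGGCGCACTGGAATGGAACCCTTGTAATCGTCCACTCCCTCTAATAA-3'

Written 5'→3' the mRNA is UUAUUAGAGGGAGUGGACGAUUACAAGGGUUCCAUUCCAGUGCGCCACUUGUG, so the coding DNA strand is TTATTAGAGGGAGTGGACGATTACAAGGGTTCCATTCCAGTGCGCCACTTGTG. The template is its reverse complement.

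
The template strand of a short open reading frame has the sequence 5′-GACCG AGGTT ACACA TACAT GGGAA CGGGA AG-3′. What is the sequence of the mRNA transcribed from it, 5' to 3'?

5'-CUUCCCGUUCCCAUGUAUGUGUAACCUCGGUC-3'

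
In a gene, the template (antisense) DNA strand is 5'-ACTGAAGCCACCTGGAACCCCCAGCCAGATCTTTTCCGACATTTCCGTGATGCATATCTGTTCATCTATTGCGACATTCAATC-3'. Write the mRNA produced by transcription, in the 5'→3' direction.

RNA polymerase reads the template 3'→5' and synthesizes mRNA 5'→3' by base-pairing (A→U, T→A, G↔C). The complement of the template is TGACTTCGGTGGACCTTGGGGGTCGGTCTAGAAAAGGCTGTAAAGGCACTACGTATAGACAAGTAGATAACGCTGTAAGTTAG; antiparallel, so 5'→3' the coding strand is GATTGAATGTCGCAATAGATGAACAGATATGCATCACGGAAATGTCGGAAAAGATCTGGCTGGGGGTTCCAGGTGGCTTCAGT. Replace T with U for the mRNA.

5'-GAUUGAAUGUCGCAAUAGAUGAACAGAUAUGCAUCACGGAAAUGUCGGAAAAGAUCUGGCUGGGGGUUCCAGGUGGCUUCAGU-3'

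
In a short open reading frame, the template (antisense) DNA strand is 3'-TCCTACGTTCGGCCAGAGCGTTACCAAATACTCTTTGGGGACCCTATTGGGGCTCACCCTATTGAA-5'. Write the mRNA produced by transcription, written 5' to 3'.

Reading the template 3'→5' as shown, RNA polymerase pairs each base (A→U, T→A, G↔C) to build mRNA 5'→3' directly.

5′-AGGAUGCAAGCCGGUCUCGCAAUGGUUUAUGAGAAACCCCUGGGAUAACCCCGAGUGGGAUAACUU-3′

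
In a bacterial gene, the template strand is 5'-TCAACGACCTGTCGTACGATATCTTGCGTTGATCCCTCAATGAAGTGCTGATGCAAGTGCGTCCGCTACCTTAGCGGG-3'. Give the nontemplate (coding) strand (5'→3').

5'-CCCGCTAAGGTAGCGGACGCACTTGCATCAGCACTTCATTGAGGGATCAACGCAAGATATCGTACGACAGGTCGTTGA-3'

The coding strand is complementary and antiparallel to the template: take the complement (A↔T, G↔C) and reverse.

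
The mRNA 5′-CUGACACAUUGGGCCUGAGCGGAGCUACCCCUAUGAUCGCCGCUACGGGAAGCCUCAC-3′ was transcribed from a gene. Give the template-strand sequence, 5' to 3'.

5'-GTGAGGCTTCCCGTAGCGGCGATCATAGGGGTAGCTCCGCTCAGGCCCAATGTGTCAG-3'

Replace U with T to get the coding DNA strand: CTGACACATTGGGCCTGAGCGGAGCTACCCCTATGATCGCCGCTACGGGAAGCCTCAC. The template strand is its reverse complement (complement GACTGTGTAACCCGGACTCGCCTCGATGGGGATACTAGCGGCGATGCCCTTCGGAGTG, then reverse).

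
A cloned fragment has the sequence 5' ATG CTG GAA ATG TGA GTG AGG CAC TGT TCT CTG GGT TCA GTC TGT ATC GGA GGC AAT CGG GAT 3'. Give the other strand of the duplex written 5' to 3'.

5'-ATCCCGATTGCCTCCGATACAGACTGAACCCAGAGAACAGTGCCTCACTCACATTTCCAGCAT-3'

The complement of ATGCTGGAAATGTGAGTGAGGCACTGTTCTCTGGGTTCAGTCTGTATCGGAGGCAATCGGGAT is TACGACCTTTACACTCACTCCGTGACAAGAGACCCAAGTCAGACATAGCCTCCGTTAGCCCTA (A↔T, G↔C). DNA strands are antiparallel, so the complementary strand runs 3'→5'; reversing gives the 5'→3' form.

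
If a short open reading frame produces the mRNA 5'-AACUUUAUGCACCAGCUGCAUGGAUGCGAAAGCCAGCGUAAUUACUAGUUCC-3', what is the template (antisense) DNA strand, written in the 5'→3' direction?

Replace U with T to get the coding DNA strand: AACTTTATGCACCAGCTGCATGGATGCGAAAGCCAGCGTAATTACTAGTTCC. The template strand is its reverse complement (complement TTGAAATACGTGGTCGACGTACCTACGCTTTCGGTCGCATTAATGATCAAGG, then reverse).

5'-GGAACTAGTAATTACGCTGGCTTTCGCATCCATGCAGCTGGTGCATAAAGTT-3'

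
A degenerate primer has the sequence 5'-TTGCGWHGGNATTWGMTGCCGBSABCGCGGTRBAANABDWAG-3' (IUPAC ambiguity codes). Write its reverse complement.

5′-CTWHVTNTTVYACCGCGVTSVCGGCAKCWAATNCCDWCGCAA-3′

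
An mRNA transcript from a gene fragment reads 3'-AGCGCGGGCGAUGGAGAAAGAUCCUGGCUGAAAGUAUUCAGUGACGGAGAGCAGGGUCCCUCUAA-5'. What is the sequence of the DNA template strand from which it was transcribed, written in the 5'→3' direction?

Written 5'→3' the mRNA is AAUCUCCCUGGGACGAGAGGCAGUGACUUAUGAAAGUCGGUCCUAGAAAGAGGUAGCGGGCGCGA, so the coding DNA strand is AATCTCCCTGGGACGAGAGGCAGTGACTTATGAAAGTCGGTCCTAGAAAGAGGTAGCGGGCGCGA. The template is its reverse complement.

5'-TCGCGCCCGCTACCTCTTTCTAGGACCGACTTTCATAAGTCACTGCCTCTCGTCCCAGGGAGATT-3'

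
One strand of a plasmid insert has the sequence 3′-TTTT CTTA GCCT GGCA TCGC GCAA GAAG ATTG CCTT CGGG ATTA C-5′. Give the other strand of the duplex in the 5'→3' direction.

5'-AAAAGAATCGGACCGTAGCGCGTTCTTCTAACGGAAGCCCTAATG-3'

The strand is given 3'→5', so its complement runs 5'→3' in the same left-to-right order: pair each base A↔T, G↔C.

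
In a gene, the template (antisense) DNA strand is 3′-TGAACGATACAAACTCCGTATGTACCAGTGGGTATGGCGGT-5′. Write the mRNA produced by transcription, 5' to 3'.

5'-ACUUGCUAUGUUUGAGGCAUACAUGGUCACCCAUACCGCCA-3'

Reading the template 3'→5' as shown, RNA polymerase pairs each base (A→U, T→A, G↔C) to build mRNA 5'→3' directly.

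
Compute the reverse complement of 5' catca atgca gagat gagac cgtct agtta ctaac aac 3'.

5'-GTTGTTAGTAACTAGACGGTCTCATCTCTGCATTGATG-3'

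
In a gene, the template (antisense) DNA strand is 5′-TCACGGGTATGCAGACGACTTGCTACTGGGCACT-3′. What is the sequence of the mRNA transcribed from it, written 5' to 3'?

5′-AGUGCCCAGUAGCAAGUCGUCUGCAUACCCGUGA-3′

The mRNA has the sequence of the coding strand (reverse complement of the template) with T→U. Reverse complement of TCACGGGTATGCAGACGACTTGCTACTGGGCACT is AGTGCCCAGTAGCAAGTCGTCTGCATACCCGTGA; then T→U.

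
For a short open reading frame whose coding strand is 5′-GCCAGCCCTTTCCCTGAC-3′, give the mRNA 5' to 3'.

The mRNA is synthesized from the template strand, so it matches the coding strand with T replaced by U.

5'-GCCAGCCCUUUCCCUGAC-3'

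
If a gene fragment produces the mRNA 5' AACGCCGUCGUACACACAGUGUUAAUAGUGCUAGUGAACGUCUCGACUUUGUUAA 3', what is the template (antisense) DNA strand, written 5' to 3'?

5′-TTAACAAAGTCGAGACGTTCACTAGCACTATTAACACTGTGTGTACGACGGCGTT-3′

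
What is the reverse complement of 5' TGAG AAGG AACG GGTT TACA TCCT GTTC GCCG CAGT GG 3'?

Reading the sequence 3'→5' and pairing each base (A↔T, G↔C) gives the reverse complement directly.

5'-CCACTGCGGCGAACAGGATGTAAACCCGTTCCTTCTCA-3'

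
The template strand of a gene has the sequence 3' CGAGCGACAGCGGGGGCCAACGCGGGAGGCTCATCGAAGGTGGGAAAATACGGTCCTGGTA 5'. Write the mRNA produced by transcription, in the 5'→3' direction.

Reading the template 3'→5' as shown, RNA polymerase pairs each base (A→U, T→A, G↔C) to build mRNA 5'→3' directly.

5′-GCUCGCUGUCGCCCCCGGUUGCGCCCUCCGAGUAGCUUCCACCCUUUUAUGCCAGGACCAU-3′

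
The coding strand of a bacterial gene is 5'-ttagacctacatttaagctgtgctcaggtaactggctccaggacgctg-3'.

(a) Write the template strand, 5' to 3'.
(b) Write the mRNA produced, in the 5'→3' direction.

(a) 5′-CAGCGTCCTGGAGCCAGTTACCTGAGCACAGCTTAAATGTAGGTCTAA-3′
(b) 5'-UUAGACCUACAUUUAAGCUGUGCUCAGGUAACUGGCUCCAGGACGCUG-3'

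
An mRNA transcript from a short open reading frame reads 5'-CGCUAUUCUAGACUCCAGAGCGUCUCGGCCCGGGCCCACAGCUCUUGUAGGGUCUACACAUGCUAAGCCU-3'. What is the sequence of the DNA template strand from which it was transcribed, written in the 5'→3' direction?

5'-AGGCTTAGCATGTGTAGACCCTACAAGAGCTGTGGGCCCGGGCCGAGACGCTCTGGAGTCTAGAATAGCG-3'

Replace U with T to get the coding DNA strand: CGCTATTCTAGACTCCAGAGCGTCTCGGCCCGGGCCCACAGCTCTTGTAGGGTCTACACATGCTAAGCCT. The template strand is its reverse complement (complement GCGATAAGATCTGAGGTCTCGCAGAGCCGGGCCCGGGTGTCGAGAACATCCCAGATGTGTACGATTCGGA, then reverse).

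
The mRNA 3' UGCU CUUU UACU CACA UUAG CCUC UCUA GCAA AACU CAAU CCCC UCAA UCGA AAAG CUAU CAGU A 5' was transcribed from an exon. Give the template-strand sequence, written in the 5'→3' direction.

Written 5'→3' the mRNA is AUGACUAUCGAAAAGCUAACUCCCCUAACUCAAAACGAUCUCUCCGAUUACACUCAUUUUCUCGU, so the coding DNA strand is ATGACTATCGAAAAGCTAACTCCCCTAACTCAAAACGATCTCTCCGATTACACTCATTTTCTCGT. The template is its reverse complement.

5'-ACGAGAAAATGAGTGTAATCGGAGAGATCGTTTTGAGTTAGGGGAGTTAGCTTTTCGATAGTCAT-3'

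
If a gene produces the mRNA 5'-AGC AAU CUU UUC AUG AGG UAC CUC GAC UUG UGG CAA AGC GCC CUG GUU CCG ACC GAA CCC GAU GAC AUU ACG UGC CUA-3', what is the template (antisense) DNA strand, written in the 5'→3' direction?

5'-TAGGCACGTAATGTCATCGGGTTCGGTCGGAACCAGGGCGCTTTGCCACAAGTCGAGGTACCTCATGAAAAGATTGCT-3'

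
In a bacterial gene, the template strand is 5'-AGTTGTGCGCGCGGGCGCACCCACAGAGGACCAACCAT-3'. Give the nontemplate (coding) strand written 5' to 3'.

The coding strand is complementary and antiparallel to the template: take the complement (A↔T, G↔C) and reverse.

5'-ATGGTTGGTCCTCTGTGGGTGCGCCCGCGCGCACAACT-3'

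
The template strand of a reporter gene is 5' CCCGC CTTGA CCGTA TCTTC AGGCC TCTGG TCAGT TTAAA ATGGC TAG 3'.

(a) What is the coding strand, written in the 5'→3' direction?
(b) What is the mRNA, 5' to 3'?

(a) The coding strand is the reverse complement of the template: complement GGGCGGAACTGGCATAGAAGTCCGGAGACCAGTCAAATTTTACCGATC, then reverse.
(b) mRNA has the coding-strand sequence with T→U.

(a) 5'-CTAGCCATTTTAAACTGACCAGAGGCCTGAAGATACGGTCAAGGCGGG-3'
(b) 5'-CUAGCCAUUUUAAACUGACCAGAGGCCUGAAGAUACGGUCAAGGCGGG-3'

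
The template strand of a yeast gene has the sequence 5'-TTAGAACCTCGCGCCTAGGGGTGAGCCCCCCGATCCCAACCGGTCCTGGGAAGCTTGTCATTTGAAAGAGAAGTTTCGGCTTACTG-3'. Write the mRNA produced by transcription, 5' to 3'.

5'-CAGUAAGCCGAAACUUCUCUUUCAAAUGACAAGCUUCCCAGGACCGGUUGGGAUCGGGGGGCUCACCCCUAGGCGCGAGGUUCUAA-3'

RNA polymerase reads the template 3'→5' and synthesizes mRNA 5'→3' by base-pairing (A→U, T→A, G↔C). The complement of the template is AATCTTGGAGCGCGGATCCCCACTCGGGGGGCTAGGGTTGGCCAGGACCCTTCGAACAGTAAACTTTCTCTTCAAAGCCGAATGAC; antiparallel, so 5'→3' the coding strand is CAGTAAGCCGAAACTTCTCTTTCAAATGACAAGCTTCCCAGGACCGGTTGGGATCGGGGGGCTCACCCCTAGGCGCGAGGTTCTAA. Replace T with U for the mRNA.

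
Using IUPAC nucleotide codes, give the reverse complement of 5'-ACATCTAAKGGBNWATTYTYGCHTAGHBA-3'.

5'-TVDCTADGCRARAATWNVCCMTTAGATGT-3'

Standard pairs A↔T, G↔C; ambiguity codes pair Y↔R, K↔M, W↔W, B↔V, H↔D, N↔N. Complement (TGTAGATTMCCVNWTAARARCGDATCDVT), then reverse for 5'→3'.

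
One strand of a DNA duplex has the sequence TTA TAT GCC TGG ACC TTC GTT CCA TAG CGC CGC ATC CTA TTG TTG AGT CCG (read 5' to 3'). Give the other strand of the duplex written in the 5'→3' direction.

Pairing A↔T and G↔C gives AATATACGGACCTGGAAGCAAGGTATCGCGGCGTAGGATAACAACTCAGGC, running 3'→5'. Reverse for the 5'→3' convention.

5'-CGGACTCAACAATAGGATGCGGCGCTATGGAACGAAGGTCCAGGCATATAA-3'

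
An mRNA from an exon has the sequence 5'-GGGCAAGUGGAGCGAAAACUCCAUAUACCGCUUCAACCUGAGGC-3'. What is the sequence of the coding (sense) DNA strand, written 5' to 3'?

5'-GGGCAAGTGGAGCGAAAACTCCATATACCGCTTCAACCTGAGGC-3'

The coding DNA strand has the same 5'→3' sequence as the mRNA with U replaced by T.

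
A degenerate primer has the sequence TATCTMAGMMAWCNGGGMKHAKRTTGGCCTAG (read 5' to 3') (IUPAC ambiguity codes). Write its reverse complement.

Standard pairs A↔T, G↔C; ambiguity codes pair R↔Y, M↔K, W↔W, H↔D, N↔N. Complement (ATAGAKTCKKTWGNCCCKMDTMYAACCGGATC), then reverse for 5'→3'.

5'-CTAGGCCAAYMTDMKCCCNGWTKKCTKAGATA-3'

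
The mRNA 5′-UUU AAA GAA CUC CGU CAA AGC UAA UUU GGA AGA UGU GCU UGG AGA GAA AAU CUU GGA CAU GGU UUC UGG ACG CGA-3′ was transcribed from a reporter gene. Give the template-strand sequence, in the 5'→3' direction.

5'-TCGCGTCCAGAAACCATGTCCAAGATTTTCTCTCCAAGCACATCTTCCAAATTAGCTTTGACGGAGTTCTTTAAA-3'

Replace U with T to get the coding DNA strand: TTTAAAGAACTCCGTCAAAGCTAATTTGGAAGATGTGCTTGGAGAGAAAATCTTGGACATGGTTTCTGGACGCGA. The template strand is its reverse complement (complement AAATTTCTTGAGGCAGTTTCGATTAAACCTTCTACACGAACCTCTCTTTTAGAACCTGTACCAAAGACCTGCGCT, then reverse).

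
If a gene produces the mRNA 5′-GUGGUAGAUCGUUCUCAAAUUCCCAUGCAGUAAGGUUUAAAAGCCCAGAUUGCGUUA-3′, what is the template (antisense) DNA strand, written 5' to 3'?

5'-TAACGCAATCTGGGCTTTTAAACCTTACTGCATGGGAATTTGAGAACGATCTACCAC-3'

Replace U with T to get the coding DNA strand: GTGGTAGATCGTTCTCAAATTCCCATGCAGTAAGGTTTAAAAGCCCAGATTGCGTTA. The template strand is its reverse complement (complement CACCATCTAGCAAGAGTTTAAGGGTACGTCATTCCAAATTTTCGGGTCTAACGCAAT, then reverse).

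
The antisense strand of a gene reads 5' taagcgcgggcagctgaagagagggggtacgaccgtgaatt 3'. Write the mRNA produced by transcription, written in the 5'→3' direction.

RNA polymerase reads the template 3'→5' and synthesizes mRNA 5'→3' by base-pairing (A→U, T→A, G↔C). The complement of the template is ATTCGCGCCCGTCGACTTCTCTCCCCCATGCTGGCACTTAA; antiparallel, so 5'→3' the coding strand is AATTCACGGTCGTACCCCCTCTCTTCAGCTGCCCGCGCTTA. Replace T with U for the mRNA.

5'-AAUUCACGGUCGUACCCCCUCUCUUCAGCUGCCCGCGCUUA-3'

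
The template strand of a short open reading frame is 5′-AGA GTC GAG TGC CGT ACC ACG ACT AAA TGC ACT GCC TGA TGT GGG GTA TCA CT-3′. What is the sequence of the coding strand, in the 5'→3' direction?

The coding strand is complementary and antiparallel to the template: take the complement (A↔T, G↔C) and reverse.

5'-AGTGATACCCCACATCAGGCAGTGCATTTAGTCGTGGTACGGCACTCGACTCT-3'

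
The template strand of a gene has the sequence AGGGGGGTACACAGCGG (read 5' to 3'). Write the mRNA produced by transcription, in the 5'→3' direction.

RNA polymerase reads the template 3'→5' and synthesizes mRNA 5'→3' by base-pairing (A→U, T→A, G↔C). The complement of the template is TCCCCCCATGTGTCGCC; antiparallel, so 5'→3' the coding strand is CCGCTGTGTACCCCCCT. Replace T with U for the mRNA.

5'-CCGCUGUGUACCCCCCU-3'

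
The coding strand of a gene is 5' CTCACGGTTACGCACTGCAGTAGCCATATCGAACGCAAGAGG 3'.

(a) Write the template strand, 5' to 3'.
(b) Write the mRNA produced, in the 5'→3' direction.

(a) 5'-CCTCTTGCGTTCGATATGGCTACTGCAGTGCGTAACCGTGAG-3'
(b) 5'-CUCACGGUUACGCACUGCAGUAGCCAUAUCGAACGCAAGAGG-3'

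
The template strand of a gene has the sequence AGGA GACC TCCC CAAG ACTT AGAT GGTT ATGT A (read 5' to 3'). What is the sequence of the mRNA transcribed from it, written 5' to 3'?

RNA polymerase reads the template 3'→5' and synthesizes mRNA 5'→3' by base-pairing (A→U, T→A, G↔C). The complement of the template is TCCTCTGGAGGGGTTCTGAATCTACCAATACAT; antiparallel, so 5'→3' the coding strand is TACATAACCATCTAAGTCTTGGGGAGGTCTCCT. Replace T with U for the mRNA.

5'-UACAUAACCAUCUAAGUCUUGGGGAGGUCUCCU-3'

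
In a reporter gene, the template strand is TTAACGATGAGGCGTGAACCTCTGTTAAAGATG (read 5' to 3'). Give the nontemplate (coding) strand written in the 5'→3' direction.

5'-CATCTTTAACAGAGGTTCACGCCTCATCGTTAA-3'

The coding strand is complementary and antiparallel to the template: take the complement (A↔T, G↔C) and reverse.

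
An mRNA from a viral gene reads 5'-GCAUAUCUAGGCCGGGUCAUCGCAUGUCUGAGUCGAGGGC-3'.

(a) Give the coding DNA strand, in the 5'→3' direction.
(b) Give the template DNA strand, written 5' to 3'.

(a) The coding strand matches the mRNA with U→T.
(b) The template strand is the reverse complement of the coding strand.

(a) 5'-GCATATCTAGGCCGGGTCATCGCATGTCTGAGTCGAGGGC-3'
(b) 5′-GCCCTCGACTCAGACATGCGATGACCCGGCCTAGATATGC-3′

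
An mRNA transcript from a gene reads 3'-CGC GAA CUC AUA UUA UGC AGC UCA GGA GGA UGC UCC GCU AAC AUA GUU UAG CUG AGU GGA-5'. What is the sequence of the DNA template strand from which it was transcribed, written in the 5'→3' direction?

Written 5'→3' the mRNA is AGGUGAGUCGAUUUGAUACAAUCGCCUCGUAGGAGGACUCGACGUAUUAUACUCAAGCGC, so the coding DNA strand is AGGTGAGTCGATTTGATACAATCGCCTCGTAGGAGGACTCGACGTATTATACTCAAGCGC. The template is its reverse complement.

5′-GCGCTTGAGTATAATACGTCGAGTCCTCCTACGAGGCGATTGTATCAAATCGACTCACCT-3′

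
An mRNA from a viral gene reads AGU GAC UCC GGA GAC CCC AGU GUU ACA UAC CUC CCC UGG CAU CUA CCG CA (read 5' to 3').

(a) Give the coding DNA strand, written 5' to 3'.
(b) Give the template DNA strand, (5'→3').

(a) 5'-AGTGACTCCGGAGACCCCAGTGTTACATACCTCCCCTGGCATCTACCGCA-3'
(b) 5'-TGCGGTAGATGCCAGGGGAGGTATGTAACACTGGGGTCTCCGGAGTCACT-3'

(a) The coding strand matches the mRNA with U→T.
(b) The template strand is the reverse complement of the coding strand.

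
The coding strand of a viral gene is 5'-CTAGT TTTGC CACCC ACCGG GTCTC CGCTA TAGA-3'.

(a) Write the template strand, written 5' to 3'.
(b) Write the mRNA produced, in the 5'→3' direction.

(a) 5'-TCTATAGCGGAGACCCGGTGGGTGGCAAAACTAG-3'
(b) 5'-CUAGUUUUGCCACCCACCGGGUCUCCGCUAUAGA-3'

(a) The template strand is the reverse complement of the coding strand: complement GATCAAAACGGTGGGTGGCCCAGAGGCGATATCT, then reverse.
(b) mRNA matches the coding strand with T→U.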